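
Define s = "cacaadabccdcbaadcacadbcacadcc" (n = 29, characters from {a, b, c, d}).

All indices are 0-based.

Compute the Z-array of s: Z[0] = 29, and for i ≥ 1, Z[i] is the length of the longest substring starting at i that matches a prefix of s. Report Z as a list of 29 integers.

[29, 0, 2, 0, 0, 0, 0, 0, 1, 1, 0, 1, 0, 0, 0, 0, 4, 0, 2, 0, 0, 0, 4, 0, 2, 0, 0, 1, 1]

Z[0]=29
i=1: outside box; Z[1]=0
i=2: outside box; Z[2]=2 scan→box=[2,4)
i=3: min(r-i=1, Z[1]=0)=0; Z[3]=0
i=4: outside box; Z[4]=0
i=5: outside box; Z[5]=0
i=6: outside box; Z[6]=0
i=7: outside box; Z[7]=0
i=8: outside box; Z[8]=1 scan→box=[8,9)
i=9: outside box; Z[9]=1 scan→box=[9,10)
i=10: outside box; Z[10]=0
i=11: outside box; Z[11]=1 scan→box=[11,12)
i=12: outside box; Z[12]=0
i=13: outside box; Z[13]=0
i=14: outside box; Z[14]=0
i=15: outside box; Z[15]=0
i=16: outside box; Z[16]=4 scan→box=[16,20)
i=17: min(r-i=3, Z[1]=0)=0; Z[17]=0
i=18: min(r-i=2, Z[2]=2)=2; Z[18]=2
i=19: min(r-i=1, Z[3]=0)=0; Z[19]=0
i=20: outside box; Z[20]=0
i=21: outside box; Z[21]=0
i=22: outside box; Z[22]=4 scan→box=[22,26)
i=23: min(r-i=3, Z[1]=0)=0; Z[23]=0
i=24: min(r-i=2, Z[2]=2)=2; Z[24]=2
i=25: min(r-i=1, Z[3]=0)=0; Z[25]=0
i=26: outside box; Z[26]=0
i=27: outside box; Z[27]=1 scan→box=[27,28)
i=28: outside box; Z[28]=1 scan→box=[28,29)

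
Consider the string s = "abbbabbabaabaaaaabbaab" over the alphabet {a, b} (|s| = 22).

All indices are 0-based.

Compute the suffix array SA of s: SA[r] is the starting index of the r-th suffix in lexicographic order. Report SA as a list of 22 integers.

sorted suffixes:
  #0 SA[0]=12  'aaaaabbaab'
  #1 SA[1]=13  'aaaabbaab'
  #2 SA[2]=14  'aaabbaab'
  #3 SA[3]=19  'aab'
  #4 SA[4]=9  'aabaaaaabbaab'
  #5 SA[5]=15  'aabbaab'
  #6 SA[6]=20  'ab'
  #7 SA[7]=10  'abaaaaabbaab'
  #8 SA[8]=7  'abaabaaaaabbaab'
  #9 SA[9]=16  'abbaab'
  #10 SA[10]=4  'abbabaabaaaaabbaab'
  #11 SA[11]=0  'abbbabbabaabaaaaabbaab'
  #12 SA[12]=21  'b'
  #13 SA[13]=11  'baaaaabbaab'
  #14 SA[14]=18  'baab'
  #15 SA[15]=8  'baabaaaaabbaab'
  #16 SA[16]=6  'babaabaaaaabbaab'
  #17 SA[17]=3  'babbabaabaaaaabbaab'
  #18 SA[18]=17  'bbaab'
  #19 SA[19]=5  'bbabaabaaaaabbaab'
  #20 SA[20]=2  'bbabbabaabaaaaabbaab'
  #21 SA[21]=1  'bbbabbabaabaaaaabbaab'

[12, 13, 14, 19, 9, 15, 20, 10, 7, 16, 4, 0, 21, 11, 18, 8, 6, 3, 17, 5, 2, 1]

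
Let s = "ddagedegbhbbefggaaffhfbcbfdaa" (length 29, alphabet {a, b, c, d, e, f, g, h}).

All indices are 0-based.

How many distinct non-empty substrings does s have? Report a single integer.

412

sorted suffixes:
  #0 SA[0]=28  'a'
  #1 SA[1]=27  'aa'
  #2 SA[2]=16  'aaffhfbcbfdaa'
  #3 SA[3]=17  'affhfbcbfdaa'
  #4 SA[4]=2  'agedegbhbbefggaaffhfbcbfdaa'
  #5 SA[5]=10  'bbefggaaffhfbcbfdaa'
  #6 SA[6]=22  'bcbfdaa'
  #7 SA[7]=11  'befggaaffhfbcbfdaa'
  #8 SA[8]=24  'bfdaa'
  #9 SA[9]=8  'bhbbefggaaffhfbcbfdaa'
  #10 SA[10]=23  'cbfdaa'
  #11 SA[11]=26  'daa'
  #12 SA[12]=1  'dagedegbhbbefggaaffhfbcbfdaa'
  #13 SA[13]=0  'ddagedegbhbbefggaaffhfbcbfdaa'
  #14 SA[14]=5  'degbhbbefggaaffhfbcbfdaa'
  #15 SA[15]=4  'edegbhbbefggaaffhfbcbfdaa'
  #16 SA[16]=12  'efggaaffhfbcbfdaa'
  #17 SA[17]=6  'egbhbbefggaaffhfbcbfdaa'
  #18 SA[18]=21  'fbcbfdaa'
  #19 SA[19]=25  'fdaa'
  #20 SA[20]=18  'ffhfbcbfdaa'
  #21 SA[21]=13  'fggaaffhfbcbfdaa'
  #22 SA[22]=19  'fhfbcbfdaa'
  #23 SA[23]=15  'gaaffhfbcbfdaa'
  #24 SA[24]=7  'gbhbbefggaaffhfbcbfdaa'
  #25 SA[25]=3  'gedegbhbbefggaaffhfbcbfdaa'
  #26 SA[26]=14  'ggaaffhfbcbfdaa'
  #27 SA[27]=9  'hbbefggaaffhfbcbfdaa'
  #28 SA[28]=20  'hfbcbfdaa'

SA = [28, 27, 16, 17, 2, 10, 22, 11, 24, 8, 23, 26, 1, 0, 5, 4, 12, 6, 21, 25, 18, 13, 19, 15, 7, 3, 14, 9, 20]
[i] adj suffixes → lcp
  [1] 28/27 → 1 ('a')
  [2] 27/16 → 2 ('aa')
  [3] 16/17 → 1 ('a')
  [4] 17/2 → 1 ('a')
  [5] 2/10 → 0 ('')
  [6] 10/22 → 1 ('b')
  [7] 22/11 → 1 ('b')
  [8] 11/24 → 1 ('b')
  [9] 24/8 → 1 ('b')
  [10] 8/23 → 0 ('')
  [11] 23/26 → 0 ('')
  [12] 26/1 → 2 ('da')
  [13] 1/0 → 1 ('d')
  [14] 0/5 → 1 ('d')
  [15] 5/4 → 0 ('')
  [16] 4/12 → 1 ('e')
  [17] 12/6 → 1 ('e')
  [18] 6/21 → 0 ('')
  [19] 21/25 → 1 ('f')
  [20] 25/18 → 1 ('f')
  [21] 18/13 → 1 ('f')
  [22] 13/19 → 1 ('f')
  [23] 19/15 → 0 ('')
  [24] 15/7 → 1 ('g')
  [25] 7/3 → 1 ('g')
  [26] 3/14 → 1 ('g')
  [27] 14/9 → 0 ('')
  [28] 9/20 → 1 ('h')

n(n+1)/2 = 29·30/2 = 435
Σ LCP = 0 + 1 + 2 + 1 + 1 + 0 + 1 + 1 + 1 + 1 + 0 + 0 + 2 + 1 + 1 + 0 + 1 + 1 + 0 + 1 + 1 + 1 + 1 + 0 + 1 + 1 + 1 + 0 + 1 = 23
distinct = 435 − 23 = 412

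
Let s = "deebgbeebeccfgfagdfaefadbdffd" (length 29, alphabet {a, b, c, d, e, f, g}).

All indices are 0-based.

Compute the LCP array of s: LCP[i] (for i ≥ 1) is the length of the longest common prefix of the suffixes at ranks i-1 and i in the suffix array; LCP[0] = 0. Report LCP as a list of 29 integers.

[0, 1, 1, 0, 1, 2, 1, 0, 1, 0, 1, 1, 1, 2, 0, 2, 1, 1, 3, 1, 0, 2, 2, 1, 1, 1, 0, 1, 1]

rank→(start, suffix):
  0 → (22, 'adbdffd')
  1 → (19, 'aefadbdffd')
  2 → (15, 'agdfaefadbdffd')
  3 → (24, 'bdffd')
  4 → (8, 'beccfgfagdfaefadbdffd')
  5 → (5, 'beebeccfgfagdfaefadbdffd')
  6 → (3, 'bgbeebeccfgfagdfaefadbdffd')
  7 → (10, 'ccfgfagdfaefadbdffd')
  8 → (11, 'cfgfagdfaefadbdffd')
  9 → (28, 'd')
  10 → (23, 'dbdffd')
  11 → (0, 'deebgbeebeccfgfagdfaefadbdffd')
  12 → (17, 'dfaefadbdffd')
  13 → (25, 'dffd')
  14 → (7, 'ebeccfgfagdfaefadbdffd')
  15 → (2, 'ebgbeebeccfgfagdfaefadbdffd')
  16 → (9, 'eccfgfagdfaefadbdffd')
  17 → (6, 'eebeccfgfagdfaefadbdffd')
  18 → (1, 'eebgbeebeccfgfagdfaefadbdffd')
  19 → (20, 'efadbdffd')
  20 → (21, 'fadbdffd')
  21 → (18, 'faefadbdffd')
  22 → (14, 'fagdfaefadbdffd')
  23 → (27, 'fd')
  24 → (26, 'ffd')
  25 → (12, 'fgfagdfaefadbdffd')
  26 → (4, 'gbeebeccfgfagdfaefadbdffd')
  27 → (16, 'gdfaefadbdffd')
  28 → (13, 'gfagdfaefadbdffd')

SA = [22, 19, 15, 24, 8, 5, 3, 10, 11, 28, 23, 0, 17, 25, 7, 2, 9, 6, 1, 20, 21, 18, 14, 27, 26, 12, 4, 16, 13]
rank  pair      lcp
   1  s[22:],s[19:]  1  'a'
   2  s[19:],s[15:]  1  'a'
   3  s[15:],s[24:]  0  ''
   4  s[24:],s[8:]  1  'b'
   5  s[8:],s[5:]  2  'be'
   6  s[5:],s[3:]  1  'b'
   7  s[3:],s[10:]  0  ''
   8  s[10:],s[11:]  1  'c'
   9  s[11:],s[28:]  0  ''
  10  s[28:],s[23:]  1  'd'
  11  s[23:],s[0:]  1  'd'
  12  s[0:],s[17:]  1  'd'
  13  s[17:],s[25:]  2  'df'
  14  s[25:],s[7:]  0  ''
  15  s[7:],s[2:]  2  'eb'
  16  s[2:],s[9:]  1  'e'
  17  s[9:],s[6:]  1  'e'
  18  s[6:],s[1:]  3  'eeb'
  19  s[1:],s[20:]  1  'e'
  20  s[20:],s[21:]  0  ''
  21  s[21:],s[18:]  2  'fa'
  22  s[18:],s[14:]  2  'fa'
  23  s[14:],s[27:]  1  'f'
  24  s[27:],s[26:]  1  'f'
  25  s[26:],s[12:]  1  'f'
  26  s[12:],s[4:]  0  ''
  27  s[4:],s[16:]  1  'g'
  28  s[16:],s[13:]  1  'g'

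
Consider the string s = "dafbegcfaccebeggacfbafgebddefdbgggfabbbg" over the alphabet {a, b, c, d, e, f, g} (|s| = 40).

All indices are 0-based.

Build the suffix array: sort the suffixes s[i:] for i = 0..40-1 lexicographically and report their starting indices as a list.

sorted suffixes:
  #0 SA[0]=35  'abbbg'
  #1 SA[1]=8  'accebeggacfbafgebddefdbgggfabbbg'
  #2 SA[2]=16  'acfbafgebddefdbgggfabbbg'
  #3 SA[3]=1  'afbegcfaccebeggacfbafgebddefdbgggfabbbg'
  #4 SA[4]=20  'afgebddefdbgggfabbbg'
  #5 SA[5]=19  'bafgebddefdbgggfabbbg'
  #6 SA[6]=36  'bbbg'
  #7 SA[7]=37  'bbg'
  #8 SA[8]=24  'bddefdbgggfabbbg'
  #9 SA[9]=3  'begcfaccebeggacfbafgebddefdbgggfabbbg'
  #10 SA[10]=12  'beggacfbafgebddefdbgggfabbbg'
  #11 SA[11]=38  'bg'
  #12 SA[12]=30  'bgggfabbbg'
  #13 SA[13]=9  'ccebeggacfbafgebddefdbgggfabbbg'
  #14 SA[14]=10  'cebeggacfbafgebddefdbgggfabbbg'
  #15 SA[15]=6  'cfaccebeggacfbafgebddefdbgggfabbbg'
  #16 SA[16]=17  'cfbafgebddefdbgggfabbbg'
  #17 SA[17]=0  'dafbegcfaccebeggacfbafgebddefdbgggfabbbg'
  #18 SA[18]=29  'dbgggfabbbg'
  #19 SA[19]=25  'ddefdbgggfabbbg'
  #20 SA[20]=26  'defdbgggfabbbg'
  #21 SA[21]=23  'ebddefdbgggfabbbg'
  #22 SA[22]=11  'ebeggacfbafgebddefdbgggfabbbg'
  #23 SA[23]=27  'efdbgggfabbbg'
  #24 SA[24]=4  'egcfaccebeggacfbafgebddefdbgggfabbbg'
  #25 SA[25]=13  'eggacfbafgebddefdbgggfabbbg'
  #26 SA[26]=34  'fabbbg'
  #27 SA[27]=7  'faccebeggacfbafgebddefdbgggfabbbg'
  #28 SA[28]=18  'fbafgebddefdbgggfabbbg'
  #29 SA[29]=2  'fbegcfaccebeggacfbafgebddefdbgggfabbbg'
  #30 SA[30]=28  'fdbgggfabbbg'
  #31 SA[31]=21  'fgebddefdbgggfabbbg'
  #32 SA[32]=39  'g'
  #33 SA[33]=15  'gacfbafgebddefdbgggfabbbg'
  #34 SA[34]=5  'gcfaccebeggacfbafgebddefdbgggfabbbg'
  #35 SA[35]=22  'gebddefdbgggfabbbg'
  #36 SA[36]=33  'gfabbbg'
  #37 SA[37]=14  'ggacfbafgebddefdbgggfabbbg'
  #38 SA[38]=32  'ggfabbbg'
  #39 SA[39]=31  'gggfabbbg'

[35, 8, 16, 1, 20, 19, 36, 37, 24, 3, 12, 38, 30, 9, 10, 6, 17, 0, 29, 25, 26, 23, 11, 27, 4, 13, 34, 7, 18, 2, 28, 21, 39, 15, 5, 22, 33, 14, 32, 31]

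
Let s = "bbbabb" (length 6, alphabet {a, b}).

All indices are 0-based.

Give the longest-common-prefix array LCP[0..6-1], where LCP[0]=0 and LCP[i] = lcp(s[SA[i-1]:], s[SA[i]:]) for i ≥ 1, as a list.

[0, 0, 1, 1, 2, 2]

rank | idx | suffix
   0 |   3 | abb
   1 |   5 | b
   2 |   2 | babb
   3 |   4 | bb
   4 |   1 | bbabb
   5 |   0 | bbbabb

SA = [3, 5, 2, 4, 1, 0]
rank  pair      lcp
   1  s[3:],s[5:]  0  ''
   2  s[5:],s[2:]  1  'b'
   3  s[2:],s[4:]  1  'b'
   4  s[4:],s[1:]  2  'bb'
   5  s[1:],s[0:]  2  'bb'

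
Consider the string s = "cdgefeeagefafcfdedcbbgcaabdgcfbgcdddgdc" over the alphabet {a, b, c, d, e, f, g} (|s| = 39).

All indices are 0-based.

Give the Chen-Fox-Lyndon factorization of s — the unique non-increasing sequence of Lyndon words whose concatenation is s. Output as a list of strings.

["cdgefee", "agef", "afcfdedcbbgc", "aabdgcfbgcdddgdc"]

emit factor 1: 'cdgefee' (i=0, period=7)
emit factor 2: 'agef' (i=7, period=4)
emit factor 3: 'afcfdedcbbgc' (i=11, period=12)
emit factor 4: 'aabdgcfbgcdddgdc' (i=23, period=16)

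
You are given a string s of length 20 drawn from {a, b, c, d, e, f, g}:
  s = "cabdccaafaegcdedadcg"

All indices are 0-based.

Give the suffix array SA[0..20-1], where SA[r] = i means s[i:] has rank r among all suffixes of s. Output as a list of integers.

rank→(start, suffix):
  0 → (6, 'aafaegcdedadcg')
  1 → (1, 'abdccaafaegcdedadcg')
  2 → (16, 'adcg')
  3 → (9, 'aegcdedadcg')
  4 → (7, 'afaegcdedadcg')
  5 → (2, 'bdccaafaegcdedadcg')
  6 → (5, 'caafaegcdedadcg')
  7 → (0, 'cabdccaafaegcdedadcg')
  8 → (4, 'ccaafaegcdedadcg')
  9 → (12, 'cdedadcg')
  10 → (18, 'cg')
  11 → (15, 'dadcg')
  12 → (3, 'dccaafaegcdedadcg')
  13 → (17, 'dcg')
  14 → (13, 'dedadcg')
  15 → (14, 'edadcg')
  16 → (10, 'egcdedadcg')
  17 → (8, 'faegcdedadcg')
  18 → (19, 'g')
  19 → (11, 'gcdedadcg')

[6, 1, 16, 9, 7, 2, 5, 0, 4, 12, 18, 15, 3, 17, 13, 14, 10, 8, 19, 11]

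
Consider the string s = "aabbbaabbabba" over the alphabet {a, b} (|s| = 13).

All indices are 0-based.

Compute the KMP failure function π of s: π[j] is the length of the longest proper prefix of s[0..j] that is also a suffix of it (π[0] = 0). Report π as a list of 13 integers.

π[0] = 0
j=1 s[j]='a': π[1]=1 (border 'a')
j=2 s[j]='b': k: 1→0; π[2]=0 (border '')
j=3 s[j]='b': π[3]=0 (border '')
j=4 s[j]='b': π[4]=0 (border '')
j=5 s[j]='a': π[5]=1 (border 'a')
j=6 s[j]='a': π[6]=2 (border 'aa')
j=7 s[j]='b': π[7]=3 (border 'aab')
j=8 s[j]='b': π[8]=4 (border 'aabb')
j=9 s[j]='a': k: 4→0; π[9]=1 (border 'a')
j=10 s[j]='b': k: 1→0; π[10]=0 (border '')
j=11 s[j]='b': π[11]=0 (border '')
j=12 s[j]='a': π[12]=1 (border 'a')

[0, 1, 0, 0, 0, 1, 2, 3, 4, 1, 0, 0, 1]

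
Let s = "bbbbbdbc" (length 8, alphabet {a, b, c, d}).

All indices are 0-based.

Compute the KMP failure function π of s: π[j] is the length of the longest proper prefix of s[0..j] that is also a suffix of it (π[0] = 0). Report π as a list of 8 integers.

π[0] = 0
j=1 s[j]='b': π[1]=1 (border 'b')
j=2 s[j]='b': π[2]=2 (border 'bb')
j=3 s[j]='b': π[3]=3 (border 'bbb')
j=4 s[j]='b': π[4]=4 (border 'bbbb')
j=5 s[j]='d': k: 4→3→2→1→0; π[5]=0 (border '')
j=6 s[j]='b': π[6]=1 (border 'b')
j=7 s[j]='c': k: 1→0; π[7]=0 (border '')

[0, 1, 2, 3, 4, 0, 1, 0]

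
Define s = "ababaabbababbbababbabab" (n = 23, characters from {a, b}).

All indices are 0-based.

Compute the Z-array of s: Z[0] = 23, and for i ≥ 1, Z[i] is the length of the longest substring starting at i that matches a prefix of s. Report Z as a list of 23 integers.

Z[0]=23
i=1: i≥r, start 0; Z[1]=0
i=2: i≥r, start 0; Z[2]=3 grow→box=[2,5)
i=3: min(r-i=2, Z[1]=0)=0; Z[3]=0
i=4: min(r-i=1, Z[2]=3)=1; Z[4]=1
i=5: i≥r, start 0; Z[5]=2 grow→box=[5,7)
i=6: min(r-i=1, Z[1]=0)=0; Z[6]=0
i=7: i≥r, start 0; Z[7]=0
i=8: i≥r, start 0; Z[8]=4 grow→box=[8,12)
i=9: min(r-i=3, Z[1]=0)=0; Z[9]=0
i=10: min(r-i=2, Z[2]=3)=2; Z[10]=2
i=11: min(r-i=1, Z[3]=0)=0; Z[11]=0
i=12: i≥r, start 0; Z[12]=0
i=13: i≥r, start 0; Z[13]=0
i=14: i≥r, start 0; Z[14]=4 grow→box=[14,18)
i=15: min(r-i=3, Z[1]=0)=0; Z[15]=0
i=16: min(r-i=2, Z[2]=3)=2; Z[16]=2
i=17: min(r-i=1, Z[3]=0)=0; Z[17]=0
i=18: i≥r, start 0; Z[18]=0
i=19: i≥r, start 0; Z[19]=4 grow→box=[19,23)
i=20: min(r-i=3, Z[1]=0)=0; Z[20]=0
i=21: min(r-i=2, Z[2]=3)=2; Z[21]=2
i=22: min(r-i=1, Z[3]=0)=0; Z[22]=0

[23, 0, 3, 0, 1, 2, 0, 0, 4, 0, 2, 0, 0, 0, 4, 0, 2, 0, 0, 4, 0, 2, 0]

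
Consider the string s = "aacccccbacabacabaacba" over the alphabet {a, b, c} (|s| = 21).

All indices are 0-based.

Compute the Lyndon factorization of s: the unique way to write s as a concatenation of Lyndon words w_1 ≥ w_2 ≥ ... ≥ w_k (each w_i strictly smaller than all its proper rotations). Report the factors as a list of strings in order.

emit factor 1: 'aacccccbacabacab' (i=0, period=16)
emit factor 2: 'aacb' (i=16, period=4)
emit factor 3: 'a' (i=20, period=1)

["aacccccbacabacab", "aacb", "a"]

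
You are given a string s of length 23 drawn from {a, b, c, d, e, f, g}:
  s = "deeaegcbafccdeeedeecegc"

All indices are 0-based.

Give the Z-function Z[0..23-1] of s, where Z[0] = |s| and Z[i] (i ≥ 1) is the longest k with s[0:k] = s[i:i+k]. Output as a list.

Z[0]=23
i=1: i≥r, start 0; Z[1]=0
i=2: i≥r, start 0; Z[2]=0
i=3: i≥r, start 0; Z[3]=0
i=4: i≥r, start 0; Z[4]=0
i=5: i≥r, start 0; Z[5]=0
i=6: i≥r, start 0; Z[6]=0
i=7: i≥r, start 0; Z[7]=0
i=8: i≥r, start 0; Z[8]=0
i=9: i≥r, start 0; Z[9]=0
i=10: i≥r, start 0; Z[10]=0
i=11: i≥r, start 0; Z[11]=0
i=12: i≥r, start 0; Z[12]=3 extend→box=[12,15)
i=13: min(r-i=2, Z[1]=0)=0; Z[13]=0
i=14: min(r-i=1, Z[2]=0)=0; Z[14]=0
i=15: i≥r, start 0; Z[15]=0
i=16: i≥r, start 0; Z[16]=3 extend→box=[16,19)
i=17: min(r-i=2, Z[1]=0)=0; Z[17]=0
i=18: min(r-i=1, Z[2]=0)=0; Z[18]=0
i=19: i≥r, start 0; Z[19]=0
i=20: i≥r, start 0; Z[20]=0
i=21: i≥r, start 0; Z[21]=0
i=22: i≥r, start 0; Z[22]=0

[23, 0, 0, 0, 0, 0, 0, 0, 0, 0, 0, 0, 3, 0, 0, 0, 3, 0, 0, 0, 0, 0, 0]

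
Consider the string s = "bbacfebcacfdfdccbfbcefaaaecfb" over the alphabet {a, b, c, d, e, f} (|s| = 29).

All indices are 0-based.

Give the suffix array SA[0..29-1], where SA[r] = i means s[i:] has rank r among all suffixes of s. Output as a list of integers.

[22, 23, 8, 2, 24, 28, 1, 0, 6, 18, 16, 7, 15, 14, 19, 26, 9, 3, 13, 11, 5, 25, 20, 21, 27, 17, 12, 10, 4]

rank | idx | suffix
   0 |  22 | aaaecfb
   1 |  23 | aaecfb
   2 |   8 | acfdfdccbfbcefaaaecfb
   3 |   2 | acfebcacfdfdccbfbcefaaaecfb
   4 |  24 | aecfb
   5 |  28 | b
   6 |   1 | bacfebcacfdfdccbfbcefaaaecfb
   7 |   0 | bbacfebcacfdfdccbfbcefaaaecfb
   8 |   6 | bcacfdfdccbfbcefaaaecfb
   9 |  18 | bcefaaaecfb
  10 |  16 | bfbcefaaaecfb
  11 |   7 | cacfdfdccbfbcefaaaecfb
  12 |  15 | cbfbcefaaaecfb
  13 |  14 | ccbfbcefaaaecfb
  14 |  19 | cefaaaecfb
  15 |  26 | cfb
  16 |   9 | cfdfdccbfbcefaaaecfb
  17 |   3 | cfebcacfdfdccbfbcefaaaecfb
  18 |  13 | dccbfbcefaaaecfb
  19 |  11 | dfdccbfbcefaaaecfb
  20 |   5 | ebcacfdfdccbfbcefaaaecfb
  21 |  25 | ecfb
  22 |  20 | efaaaecfb
  23 |  21 | faaaecfb
  24 |  27 | fb
  25 |  17 | fbcefaaaecfb
  26 |  12 | fdccbfbcefaaaecfb
  27 |  10 | fdfdccbfbcefaaaecfb
  28 |   4 | febcacfdfdccbfbcefaaaecfb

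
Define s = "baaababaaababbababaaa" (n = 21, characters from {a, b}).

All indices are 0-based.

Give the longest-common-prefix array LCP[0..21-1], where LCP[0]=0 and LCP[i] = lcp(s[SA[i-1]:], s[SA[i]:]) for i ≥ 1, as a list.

[0, 1, 2, 3, 6, 2, 5, 1, 5, 3, 7, 4, 2, 0, 4, 7, 2, 6, 4, 3, 1]

sorted suffixes:
  #0 SA[0]=20  'a'
  #1 SA[1]=19  'aa'
  #2 SA[2]=18  'aaa'
  #3 SA[3]=1  'aaababaaababbababaaa'
  #4 SA[4]=7  'aaababbababaaa'
  #5 SA[5]=2  'aababaaababbababaaa'
  #6 SA[6]=8  'aababbababaaa'
  #7 SA[7]=16  'abaaa'
  #8 SA[8]=5  'abaaababbababaaa'
  #9 SA[9]=14  'ababaaa'
  #10 SA[10]=3  'ababaaababbababaaa'
  #11 SA[11]=9  'ababbababaaa'
  #12 SA[12]=11  'abbababaaa'
  #13 SA[13]=17  'baaa'
  #14 SA[14]=0  'baaababaaababbababaaa'
  #15 SA[15]=6  'baaababbababaaa'
  #16 SA[16]=15  'babaaa'
  #17 SA[17]=4  'babaaababbababaaa'
  #18 SA[18]=13  'bababaaa'
  #19 SA[19]=10  'babbababaaa'
  #20 SA[20]=12  'bbababaaa'

SA = [20, 19, 18, 1, 7, 2, 8, 16, 5, 14, 3, 9, 11, 17, 0, 6, 15, 4, 13, 10, 12]
[i] adj suffixes → lcp
  [1] 20/19 → 1 ('a')
  [2] 19/18 → 2 ('aa')
  [3] 18/1 → 3 ('aaa')
  [4] 1/7 → 6 ('aaabab')
  [5] 7/2 → 2 ('aa')
  [6] 2/8 → 5 ('aabab')
  [7] 8/16 → 1 ('a')
  [8] 16/5 → 5 ('abaaa')
  [9] 5/14 → 3 ('aba')
  [10] 14/3 → 7 ('ababaaa')
  [11] 3/9 → 4 ('abab')
  [12] 9/11 → 2 ('ab')
  [13] 11/17 → 0 ('')
  [14] 17/0 → 4 ('baaa')
  [15] 0/6 → 7 ('baaabab')
  [16] 6/15 → 2 ('ba')
  [17] 15/4 → 6 ('babaaa')
  [18] 4/13 → 4 ('baba')
  [19] 13/10 → 3 ('bab')
  [20] 10/12 → 1 ('b')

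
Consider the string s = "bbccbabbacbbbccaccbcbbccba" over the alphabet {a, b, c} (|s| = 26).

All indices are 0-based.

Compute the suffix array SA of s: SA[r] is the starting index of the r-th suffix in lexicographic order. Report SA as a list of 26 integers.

rank | idx | suffix
   0 |  25 | a
   1 |   5 | abbacbbbccaccbcbbccba
   2 |   8 | acbbbccaccbcbbccba
   3 |  15 | accbcbbccba
   4 |  24 | ba
   5 |   4 | babbacbbbccaccbcbbccba
   6 |   7 | bacbbbccaccbcbbccba
   7 |   6 | bbacbbbccaccbcbbccba
   8 |  10 | bbbccaccbcbbccba
   9 |  11 | bbccaccbcbbccba
  10 |  20 | bbccba
  11 |   0 | bbccbabbacbbbccaccbcbbccba
  12 |  18 | bcbbccba
  13 |  12 | bccaccbcbbccba
  14 |  21 | bccba
  15 |   1 | bccbabbacbbbccaccbcbbccba
  16 |  14 | caccbcbbccba
  17 |  23 | cba
  18 |   3 | cbabbacbbbccaccbcbbccba
  19 |   9 | cbbbccaccbcbbccba
  20 |  19 | cbbccba
  21 |  17 | cbcbbccba
  22 |  13 | ccaccbcbbccba
  23 |  22 | ccba
  24 |   2 | ccbabbacbbbccaccbcbbccba
  25 |  16 | ccbcbbccba

[25, 5, 8, 15, 24, 4, 7, 6, 10, 11, 20, 0, 18, 12, 21, 1, 14, 23, 3, 9, 19, 17, 13, 22, 2, 16]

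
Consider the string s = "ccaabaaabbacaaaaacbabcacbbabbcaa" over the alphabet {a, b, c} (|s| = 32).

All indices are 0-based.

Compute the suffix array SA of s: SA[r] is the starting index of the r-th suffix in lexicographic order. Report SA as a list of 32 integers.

rank | idx | suffix
   0 |  31 | a
   1 |  30 | aa
   2 |  12 | aaaaacbabcacbbabbcaa
   3 |  13 | aaaacbabcacbbabbcaa
   4 |   5 | aaabbacaaaaacbabcacbbabbcaa
   5 |  14 | aaacbabcacbbabbcaa
   6 |   2 | aabaaabbacaaaaacbabcacbbabbcaa
   7 |   6 | aabbacaaaaacbabcacbbabbcaa
   8 |  15 | aacbabcacbbabbcaa
   9 |   3 | abaaabbacaaaaacbabcacbbabbcaa
  10 |   7 | abbacaaaaacbabcacbbabbcaa
  11 |  26 | abbcaa
  12 |  19 | abcacbbabbcaa
  13 |  10 | acaaaaacbabcacbbabbcaa
  14 |  16 | acbabcacbbabbcaa
  15 |  22 | acbbabbcaa
  16 |   4 | baaabbacaaaaacbabcacbbabbcaa
  17 |  25 | babbcaa
  18 |  18 | babcacbbabbcaa
  19 |   9 | bacaaaaacbabcacbbabbcaa
  20 |  24 | bbabbcaa
  21 |   8 | bbacaaaaacbabcacbbabbcaa
  22 |  27 | bbcaa
  23 |  28 | bcaa
  24 |  20 | bcacbbabbcaa
  25 |  29 | caa
  26 |  11 | caaaaacbabcacbbabbcaa
  27 |   1 | caabaaabbacaaaaacbabcacbbabbcaa
  28 |  21 | cacbbabbcaa
  29 |  17 | cbabcacbbabbcaa
  30 |  23 | cbbabbcaa
  31 |   0 | ccaabaaabbacaaaaacbabcacbbabbcaa

[31, 30, 12, 13, 5, 14, 2, 6, 15, 3, 7, 26, 19, 10, 16, 22, 4, 25, 18, 9, 24, 8, 27, 28, 20, 29, 11, 1, 21, 17, 23, 0]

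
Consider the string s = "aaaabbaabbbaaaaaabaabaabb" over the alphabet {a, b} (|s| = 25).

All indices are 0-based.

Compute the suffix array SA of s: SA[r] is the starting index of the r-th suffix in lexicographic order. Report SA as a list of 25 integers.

[11, 12, 13, 0, 14, 1, 15, 18, 21, 2, 6, 16, 19, 22, 3, 7, 24, 10, 17, 20, 5, 23, 9, 4, 8]

rank | idx | suffix
   0 |  11 | aaaaaabaabaabb
   1 |  12 | aaaaabaabaabb
   2 |  13 | aaaabaabaabb
   3 |   0 | aaaabbaabbbaaaaaabaabaabb
   4 |  14 | aaabaabaabb
   5 |   1 | aaabbaabbbaaaaaabaabaabb
   6 |  15 | aabaabaabb
   7 |  18 | aabaabb
   8 |  21 | aabb
   9 |   2 | aabbaabbbaaaaaabaabaabb
  10 |   6 | aabbbaaaaaabaabaabb
  11 |  16 | abaabaabb
  12 |  19 | abaabb
  13 |  22 | abb
  14 |   3 | abbaabbbaaaaaabaabaabb
  15 |   7 | abbbaaaaaabaabaabb
  16 |  24 | b
  17 |  10 | baaaaaabaabaabb
  18 |  17 | baabaabb
  19 |  20 | baabb
  20 |   5 | baabbbaaaaaabaabaabb
  21 |  23 | bb
  22 |   9 | bbaaaaaabaabaabb
  23 |   4 | bbaabbbaaaaaabaabaabb
  24 |   8 | bbbaaaaaabaabaabb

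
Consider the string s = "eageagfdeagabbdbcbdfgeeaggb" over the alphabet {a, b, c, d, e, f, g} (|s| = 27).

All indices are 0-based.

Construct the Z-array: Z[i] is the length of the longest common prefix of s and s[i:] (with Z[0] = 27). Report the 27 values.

[27, 0, 0, 3, 0, 0, 0, 0, 3, 0, 0, 0, 0, 0, 0, 0, 0, 0, 0, 0, 0, 1, 3, 0, 0, 0, 0]

Z[0]=27
i=1: outside box; Z[1]=0
i=2: outside box; Z[2]=0
i=3: outside box; Z[3]=3 scan→box=[3,6)
i=4: min(r-i=2, Z[1]=0)=0; Z[4]=0
i=5: min(r-i=1, Z[2]=0)=0; Z[5]=0
i=6: outside box; Z[6]=0
i=7: outside box; Z[7]=0
i=8: outside box; Z[8]=3 scan→box=[8,11)
i=9: min(r-i=2, Z[1]=0)=0; Z[9]=0
i=10: min(r-i=1, Z[2]=0)=0; Z[10]=0
i=11: outside box; Z[11]=0
i=12: outside box; Z[12]=0
i=13: outside box; Z[13]=0
i=14: outside box; Z[14]=0
i=15: outside box; Z[15]=0
i=16: outside box; Z[16]=0
i=17: outside box; Z[17]=0
i=18: outside box; Z[18]=0
i=19: outside box; Z[19]=0
i=20: outside box; Z[20]=0
i=21: outside box; Z[21]=1 scan→box=[21,22)
i=22: outside box; Z[22]=3 scan→box=[22,25)
i=23: min(r-i=2, Z[1]=0)=0; Z[23]=0
i=24: min(r-i=1, Z[2]=0)=0; Z[24]=0
i=25: outside box; Z[25]=0
i=26: outside box; Z[26]=0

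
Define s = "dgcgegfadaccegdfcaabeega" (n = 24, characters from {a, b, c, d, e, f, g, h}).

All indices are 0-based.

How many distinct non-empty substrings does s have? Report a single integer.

rank→(start, suffix):
  0 → (23, 'a')
  1 → (17, 'aabeega')
  2 → (18, 'abeega')
  3 → (9, 'accegdfcaabeega')
  4 → (7, 'adaccegdfcaabeega')
  5 → (19, 'beega')
  6 → (16, 'caabeega')
  7 → (10, 'ccegdfcaabeega')
  8 → (11, 'cegdfcaabeega')
  9 → (2, 'cgegfadaccegdfcaabeega')
  10 → (8, 'daccegdfcaabeega')
  11 → (14, 'dfcaabeega')
  12 → (0, 'dgcgegfadaccegdfcaabeega')
  13 → (20, 'eega')
  14 → (21, 'ega')
  15 → (12, 'egdfcaabeega')
  16 → (4, 'egfadaccegdfcaabeega')
  17 → (6, 'fadaccegdfcaabeega')
  18 → (15, 'fcaabeega')
  19 → (22, 'ga')
  20 → (1, 'gcgegfadaccegdfcaabeega')
  21 → (13, 'gdfcaabeega')
  22 → (3, 'gegfadaccegdfcaabeega')
  23 → (5, 'gfadaccegdfcaabeega')

SA = [23, 17, 18, 9, 7, 19, 16, 10, 11, 2, 8, 14, 0, 20, 21, 12, 4, 6, 15, 22, 1, 13, 3, 5]
i: (SA[i-1],SA[i]) lcp shared
  1: (23,17) 1 'a'
  2: (17,18) 1 'a'
  3: (18,9) 1 'a'
  4: (9,7) 1 'a'
  5: (7,19) 0 ''
  6: (19,16) 0 ''
  7: (16,10) 1 'c'
  8: (10,11) 1 'c'
  9: (11,2) 1 'c'
  10: (2,8) 0 ''
  11: (8,14) 1 'd'
  12: (14,0) 1 'd'
  13: (0,20) 0 ''
  14: (20,21) 1 'e'
  15: (21,12) 2 'eg'
  16: (12,4) 2 'eg'
  17: (4,6) 0 ''
  18: (6,15) 1 'f'
  19: (15,22) 0 ''
  20: (22,1) 1 'g'
  21: (1,13) 1 'g'
  22: (13,3) 1 'g'
  23: (3,5) 1 'g'

n(n+1)/2 = 24·25/2 = 300
Σ LCP = 0 + 1 + 1 + 1 + 1 + 0 + 0 + 1 + 1 + 1 + 0 + 1 + 1 + 0 + 1 + 2 + 2 + 0 + 1 + 0 + 1 + 1 + 1 + 1 = 19
distinct = 300 − 19 = 281

281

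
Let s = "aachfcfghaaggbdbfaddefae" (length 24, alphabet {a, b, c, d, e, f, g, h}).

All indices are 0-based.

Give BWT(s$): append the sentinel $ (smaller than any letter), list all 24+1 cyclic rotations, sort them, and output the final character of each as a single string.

e$haffagdfabadadbehcgafgc

rank  rotation                   last
    0  $aachfcfghaaggbdbfaddefae  e
    1  aachfcfghaaggbdbfaddefae$  $
    2  aaggbdbfaddefae$aachfcfgh  h
    3  achfcfghaaggbdbfaddefae$a  a
    4  addefae$aachfcfghaaggbdbf  f
    5  ae$aachfcfghaaggbdbfaddef  f
    6  aggbdbfaddefae$aachfcfgha  a
    7  bdbfaddefae$aachfcfghaagg  g
    8  bfaddefae$aachfcfghaaggbd  d
    9  cfghaaggbdbfaddefae$aachf  f
   10  chfcfghaaggbdbfaddefae$aa  a
   11  dbfaddefae$aachfcfghaaggb  b
   12  ddefae$aachfcfghaaggbdbfa  a
   13  defae$aachfcfghaaggbdbfad  d
   14  e$aachfcfghaaggbdbfaddefa  a
   15  efae$aachfcfghaaggbdbfadd  d
   16  faddefae$aachfcfghaaggbdb  b
   17  fae$aachfcfghaaggbdbfadde  e
   18  fcfghaaggbdbfaddefae$aach  h
   19  fghaaggbdbfaddefae$aachfc  c
   20  gbdbfaddefae$aachfcfghaag  g
   21  ggbdbfaddefae$aachfcfghaa  a
   22  ghaaggbdbfaddefae$aachfcf  f
   23  haaggbdbfaddefae$aachfcfg  g
   24  hfcfghaaggbdbfaddefae$aac  c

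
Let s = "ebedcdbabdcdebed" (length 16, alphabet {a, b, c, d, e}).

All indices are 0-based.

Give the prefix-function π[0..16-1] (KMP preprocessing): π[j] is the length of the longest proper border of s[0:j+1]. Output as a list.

π[0] = 0
j=1 s[j]='b': π[1]=0 (border '')
j=2 s[j]='e': π[2]=1 (border 'e')
j=3 s[j]='d': k: 1→0; π[3]=0 (border '')
j=4 s[j]='c': π[4]=0 (border '')
j=5 s[j]='d': π[5]=0 (border '')
j=6 s[j]='b': π[6]=0 (border '')
j=7 s[j]='a': π[7]=0 (border '')
j=8 s[j]='b': π[8]=0 (border '')
j=9 s[j]='d': π[9]=0 (border '')
j=10 s[j]='c': π[10]=0 (border '')
j=11 s[j]='d': π[11]=0 (border '')
j=12 s[j]='e': π[12]=1 (border 'e')
j=13 s[j]='b': π[13]=2 (border 'eb')
j=14 s[j]='e': π[14]=3 (border 'ebe')
j=15 s[j]='d': π[15]=4 (border 'ebed')

[0, 0, 1, 0, 0, 0, 0, 0, 0, 0, 0, 0, 1, 2, 3, 4]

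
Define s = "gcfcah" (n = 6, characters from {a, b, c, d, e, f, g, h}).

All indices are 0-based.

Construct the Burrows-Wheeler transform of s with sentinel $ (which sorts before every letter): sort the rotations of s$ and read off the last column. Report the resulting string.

hcfgc$a

rank  rotation last
    0  $gcfcah  h
    1  ah$gcfc  c
    2  cah$gcf  f
    3  cfcah$g  g
    4  fcah$gc  c
    5  gcfcah$  $
    6  h$gcfca  a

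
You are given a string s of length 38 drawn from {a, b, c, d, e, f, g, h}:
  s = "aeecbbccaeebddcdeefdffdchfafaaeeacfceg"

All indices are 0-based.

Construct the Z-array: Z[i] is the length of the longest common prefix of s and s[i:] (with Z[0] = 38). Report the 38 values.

Z[0]=38
i=1: outside box; Z[1]=0
i=2: outside box; Z[2]=0
i=3: outside box; Z[3]=0
i=4: outside box; Z[4]=0
i=5: outside box; Z[5]=0
i=6: outside box; Z[6]=0
i=7: outside box; Z[7]=0
i=8: outside box; Z[8]=3 extend→box=[8,11)
i=9: min(r-i=2, Z[1]=0)=0; Z[9]=0
i=10: min(r-i=1, Z[2]=0)=0; Z[10]=0
i=11: outside box; Z[11]=0
i=12: outside box; Z[12]=0
i=13: outside box; Z[13]=0
i=14: outside box; Z[14]=0
i=15: outside box; Z[15]=0
i=16: outside box; Z[16]=0
i=17: outside box; Z[17]=0
i=18: outside box; Z[18]=0
i=19: outside box; Z[19]=0
i=20: outside box; Z[20]=0
i=21: outside box; Z[21]=0
i=22: outside box; Z[22]=0
i=23: outside box; Z[23]=0
i=24: outside box; Z[24]=0
i=25: outside box; Z[25]=0
i=26: outside box; Z[26]=1 extend→box=[26,27)
i=27: outside box; Z[27]=0
i=28: outside box; Z[28]=1 extend→box=[28,29)
i=29: outside box; Z[29]=3 extend→box=[29,32)
i=30: min(r-i=2, Z[1]=0)=0; Z[30]=0
i=31: min(r-i=1, Z[2]=0)=0; Z[31]=0
i=32: outside box; Z[32]=1 extend→box=[32,33)
i=33: outside box; Z[33]=0
i=34: outside box; Z[34]=0
i=35: outside box; Z[35]=0
i=36: outside box; Z[36]=0
i=37: outside box; Z[37]=0

[38, 0, 0, 0, 0, 0, 0, 0, 3, 0, 0, 0, 0, 0, 0, 0, 0, 0, 0, 0, 0, 0, 0, 0, 0, 0, 1, 0, 1, 3, 0, 0, 1, 0, 0, 0, 0, 0]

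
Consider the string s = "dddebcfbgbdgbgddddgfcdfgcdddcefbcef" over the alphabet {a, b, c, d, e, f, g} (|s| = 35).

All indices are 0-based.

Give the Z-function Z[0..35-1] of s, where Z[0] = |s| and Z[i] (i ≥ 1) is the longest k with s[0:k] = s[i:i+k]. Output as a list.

Z[0]=35
i=1: i≥r, start 0; Z[1]=2 scan→box=[1,3)
i=2: min(r-i=1, Z[1]=2)=1; Z[2]=1
i=3: i≥r, start 0; Z[3]=0
i=4: i≥r, start 0; Z[4]=0
i=5: i≥r, start 0; Z[5]=0
i=6: i≥r, start 0; Z[6]=0
i=7: i≥r, start 0; Z[7]=0
i=8: i≥r, start 0; Z[8]=0
i=9: i≥r, start 0; Z[9]=0
i=10: i≥r, start 0; Z[10]=1 scan→box=[10,11)
i=11: i≥r, start 0; Z[11]=0
i=12: i≥r, start 0; Z[12]=0
i=13: i≥r, start 0; Z[13]=0
i=14: i≥r, start 0; Z[14]=3 scan→box=[14,17)
i=15: min(r-i=2, Z[1]=2)=2; Z[15]=3 scan→box=[15,18)
i=16: min(r-i=2, Z[1]=2)=2; Z[16]=2
i=17: min(r-i=1, Z[2]=1)=1; Z[17]=1
i=18: i≥r, start 0; Z[18]=0
i=19: i≥r, start 0; Z[19]=0
i=20: i≥r, start 0; Z[20]=0
i=21: i≥r, start 0; Z[21]=1 scan→box=[21,22)
i=22: i≥r, start 0; Z[22]=0
i=23: i≥r, start 0; Z[23]=0
i=24: i≥r, start 0; Z[24]=0
i=25: i≥r, start 0; Z[25]=3 scan→box=[25,28)
i=26: min(r-i=2, Z[1]=2)=2; Z[26]=2
i=27: min(r-i=1, Z[2]=1)=1; Z[27]=1
i=28: i≥r, start 0; Z[28]=0
i=29: i≥r, start 0; Z[29]=0
i=30: i≥r, start 0; Z[30]=0
i=31: i≥r, start 0; Z[31]=0
i=32: i≥r, start 0; Z[32]=0
i=33: i≥r, start 0; Z[33]=0
i=34: i≥r, start 0; Z[34]=0

[35, 2, 1, 0, 0, 0, 0, 0, 0, 0, 1, 0, 0, 0, 3, 3, 2, 1, 0, 0, 0, 1, 0, 0, 0, 3, 2, 1, 0, 0, 0, 0, 0, 0, 0]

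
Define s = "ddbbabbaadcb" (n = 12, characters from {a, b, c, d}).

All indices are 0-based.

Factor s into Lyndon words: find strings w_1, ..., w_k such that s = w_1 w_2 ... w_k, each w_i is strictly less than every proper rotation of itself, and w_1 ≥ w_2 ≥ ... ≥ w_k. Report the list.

["d", "d", "b", "b", "abb", "aadcb"]

emit factor 1: 'd' (i=0, period=1)
emit factor 2: 'd' (i=1, period=1)
emit factor 3: 'b' (i=2, period=1)
emit factor 4: 'b' (i=3, period=1)
emit factor 5: 'abb' (i=4, period=3)
emit factor 6: 'aadcb' (i=7, period=5)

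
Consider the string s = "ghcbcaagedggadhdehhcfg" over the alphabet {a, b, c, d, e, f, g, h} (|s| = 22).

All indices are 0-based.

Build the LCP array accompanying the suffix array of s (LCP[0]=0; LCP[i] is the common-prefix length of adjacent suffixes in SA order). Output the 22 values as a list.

[0, 1, 1, 0, 0, 1, 1, 0, 1, 1, 0, 1, 0, 0, 1, 1, 1, 1, 0, 2, 1, 1]

rank→(start, suffix):
  0 → (5, 'aagedggadhdehhcfg')
  1 → (12, 'adhdehhcfg')
  2 → (6, 'agedggadhdehhcfg')
  3 → (3, 'bcaagedggadhdehhcfg')
  4 → (4, 'caagedggadhdehhcfg')
  5 → (2, 'cbcaagedggadhdehhcfg')
  6 → (19, 'cfg')
  7 → (15, 'dehhcfg')
  8 → (9, 'dggadhdehhcfg')
  9 → (13, 'dhdehhcfg')
  10 → (8, 'edggadhdehhcfg')
  11 → (16, 'ehhcfg')
  12 → (20, 'fg')
  13 → (21, 'g')
  14 → (11, 'gadhdehhcfg')
  15 → (7, 'gedggadhdehhcfg')
  16 → (10, 'ggadhdehhcfg')
  17 → (0, 'ghcbcaagedggadhdehhcfg')
  18 → (1, 'hcbcaagedggadhdehhcfg')
  19 → (18, 'hcfg')
  20 → (14, 'hdehhcfg')
  21 → (17, 'hhcfg')

SA = [5, 12, 6, 3, 4, 2, 19, 15, 9, 13, 8, 16, 20, 21, 11, 7, 10, 0, 1, 18, 14, 17]
rank  pair      lcp
   1  s[5:],s[12:]  1  'a'
   2  s[12:],s[6:]  1  'a'
   3  s[6:],s[3:]  0  ''
   4  s[3:],s[4:]  0  ''
   5  s[4:],s[2:]  1  'c'
   6  s[2:],s[19:]  1  'c'
   7  s[19:],s[15:]  0  ''
   8  s[15:],s[9:]  1  'd'
   9  s[9:],s[13:]  1  'd'
  10  s[13:],s[8:]  0  ''
  11  s[8:],s[16:]  1  'e'
  12  s[16:],s[20:]  0  ''
  13  s[20:],s[21:]  0  ''
  14  s[21:],s[11:]  1  'g'
  15  s[11:],s[7:]  1  'g'
  16  s[7:],s[10:]  1  'g'
  17  s[10:],s[0:]  1  'g'
  18  s[0:],s[1:]  0  ''
  19  s[1:],s[18:]  2  'hc'
  20  s[18:],s[14:]  1  'h'
  21  s[14:],s[17:]  1  'h'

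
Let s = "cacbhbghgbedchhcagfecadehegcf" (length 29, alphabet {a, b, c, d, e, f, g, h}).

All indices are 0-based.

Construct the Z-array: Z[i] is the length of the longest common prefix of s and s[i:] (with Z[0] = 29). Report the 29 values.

Z[0]=29
i=1: fresh scan; Z[1]=0
i=2: fresh scan; Z[2]=1 scan→box=[2,3)
i=3: fresh scan; Z[3]=0
i=4: fresh scan; Z[4]=0
i=5: fresh scan; Z[5]=0
i=6: fresh scan; Z[6]=0
i=7: fresh scan; Z[7]=0
i=8: fresh scan; Z[8]=0
i=9: fresh scan; Z[9]=0
i=10: fresh scan; Z[10]=0
i=11: fresh scan; Z[11]=0
i=12: fresh scan; Z[12]=1 scan→box=[12,13)
i=13: fresh scan; Z[13]=0
i=14: fresh scan; Z[14]=0
i=15: fresh scan; Z[15]=2 scan→box=[15,17)
i=16: min(r-i=1, Z[1]=0)=0; Z[16]=0
i=17: fresh scan; Z[17]=0
i=18: fresh scan; Z[18]=0
i=19: fresh scan; Z[19]=0
i=20: fresh scan; Z[20]=2 scan→box=[20,22)
i=21: min(r-i=1, Z[1]=0)=0; Z[21]=0
i=22: fresh scan; Z[22]=0
i=23: fresh scan; Z[23]=0
i=24: fresh scan; Z[24]=0
i=25: fresh scan; Z[25]=0
i=26: fresh scan; Z[26]=0
i=27: fresh scan; Z[27]=1 scan→box=[27,28)
i=28: fresh scan; Z[28]=0

[29, 0, 1, 0, 0, 0, 0, 0, 0, 0, 0, 0, 1, 0, 0, 2, 0, 0, 0, 0, 2, 0, 0, 0, 0, 0, 0, 1, 0]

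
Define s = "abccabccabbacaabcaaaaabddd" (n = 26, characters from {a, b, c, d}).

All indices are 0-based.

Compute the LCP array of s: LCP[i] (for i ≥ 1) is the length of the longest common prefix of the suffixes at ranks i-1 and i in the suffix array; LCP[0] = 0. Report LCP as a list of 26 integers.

rank | idx | suffix
   0 |  17 | aaaaabddd
   1 |  18 | aaaabddd
   2 |  19 | aaabddd
   3 |  13 | aabcaaaaabddd
   4 |  20 | aabddd
   5 |   8 | abbacaabcaaaaabddd
   6 |  14 | abcaaaaabddd
   7 |   4 | abccabbacaabcaaaaabddd
   8 |   0 | abccabccabbacaabcaaaaabddd
   9 |  21 | abddd
  10 |  11 | acaabcaaaaabddd
  11 |  10 | bacaabcaaaaabddd
  12 |   9 | bbacaabcaaaaabddd
  13 |  15 | bcaaaaabddd
  14 |   5 | bccabbacaabcaaaaabddd
  15 |   1 | bccabccabbacaabcaaaaabddd
  16 |  22 | bddd
  17 |  16 | caaaaabddd
  18 |  12 | caabcaaaaabddd
  19 |   7 | cabbacaabcaaaaabddd
  20 |   3 | cabccabbacaabcaaaaabddd
  21 |   6 | ccabbacaabcaaaaabddd
  22 |   2 | ccabccabbacaabcaaaaabddd
  23 |  25 | d
  24 |  24 | dd
  25 |  23 | ddd

SA = [17, 18, 19, 13, 20, 8, 14, 4, 0, 21, 11, 10, 9, 15, 5, 1, 22, 16, 12, 7, 3, 6, 2, 25, 24, 23]
[i] adj suffixes → lcp
  [1] 17/18 → 4 ('aaaa')
  [2] 18/19 → 3 ('aaa')
  [3] 19/13 → 2 ('aa')
  [4] 13/20 → 3 ('aab')
  [5] 20/8 → 1 ('a')
  [6] 8/14 → 2 ('ab')
  [7] 14/4 → 3 ('abc')
  [8] 4/0 → 6 ('abccab')
  [9] 0/21 → 2 ('ab')
  [10] 21/11 → 1 ('a')
  [11] 11/10 → 0 ('')
  [12] 10/9 → 1 ('b')
  [13] 9/15 → 1 ('b')
  [14] 15/5 → 2 ('bc')
  [15] 5/1 → 5 ('bccab')
  [16] 1/22 → 1 ('b')
  [17] 22/16 → 0 ('')
  [18] 16/12 → 3 ('caa')
  [19] 12/7 → 2 ('ca')
  [20] 7/3 → 3 ('cab')
  [21] 3/6 → 1 ('c')
  [22] 6/2 → 4 ('ccab')
  [23] 2/25 → 0 ('')
  [24] 25/24 → 1 ('d')
  [25] 24/23 → 2 ('dd')

[0, 4, 3, 2, 3, 1, 2, 3, 6, 2, 1, 0, 1, 1, 2, 5, 1, 0, 3, 2, 3, 1, 4, 0, 1, 2]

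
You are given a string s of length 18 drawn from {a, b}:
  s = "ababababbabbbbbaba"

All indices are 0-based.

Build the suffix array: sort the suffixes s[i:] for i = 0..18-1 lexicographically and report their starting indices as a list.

rank→(start, suffix):
  0 → (17, 'a')
  1 → (15, 'aba')
  2 → (0, 'ababababbabbbbbaba')
  3 → (2, 'abababbabbbbbaba')
  4 → (4, 'ababbabbbbbaba')
  5 → (6, 'abbabbbbbaba')
  6 → (9, 'abbbbbaba')
  7 → (16, 'ba')
  8 → (14, 'baba')
  9 → (1, 'babababbabbbbbaba')
  10 → (3, 'bababbabbbbbaba')
  11 → (5, 'babbabbbbbaba')
  12 → (8, 'babbbbbaba')
  13 → (13, 'bbaba')
  14 → (7, 'bbabbbbbaba')
  15 → (12, 'bbbaba')
  16 → (11, 'bbbbaba')
  17 → (10, 'bbbbbaba')

[17, 15, 0, 2, 4, 6, 9, 16, 14, 1, 3, 5, 8, 13, 7, 12, 11, 10]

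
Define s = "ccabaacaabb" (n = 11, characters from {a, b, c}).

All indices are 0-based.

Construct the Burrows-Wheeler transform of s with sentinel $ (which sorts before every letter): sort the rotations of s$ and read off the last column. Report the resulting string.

rank  rotation      last
    0  $ccabaacaabb  b
    1  aabb$ccabaac  c
    2  aacaabb$ccab  b
    3  abaacaabb$cc  c
    4  abb$ccabaaca  a
    5  acaabb$ccaba  a
    6  b$ccabaacaab  b
    7  baacaabb$cca  a
    8  bb$ccabaacaa  a
    9  caabb$ccabaa  a
   10  cabaacaabb$c  c
   11  ccabaacaabb$  $

bcbcaabaaac$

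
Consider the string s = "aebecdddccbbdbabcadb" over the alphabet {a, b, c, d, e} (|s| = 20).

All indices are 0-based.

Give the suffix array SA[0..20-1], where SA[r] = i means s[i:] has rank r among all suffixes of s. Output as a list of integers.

rank | idx | suffix
   0 |  14 | abcadb
   1 |  17 | adb
   2 |   0 | aebecdddccbbdbabcadb
   3 |  19 | b
   4 |  13 | babcadb
   5 |  10 | bbdbabcadb
   6 |  15 | bcadb
   7 |  11 | bdbabcadb
   8 |   2 | becdddccbbdbabcadb
   9 |  16 | cadb
  10 |   9 | cbbdbabcadb
  11 |   8 | ccbbdbabcadb
  12 |   4 | cdddccbbdbabcadb
  13 |  18 | db
  14 |  12 | dbabcadb
  15 |   7 | dccbbdbabcadb
  16 |   6 | ddccbbdbabcadb
  17 |   5 | dddccbbdbabcadb
  18 |   1 | ebecdddccbbdbabcadb
  19 |   3 | ecdddccbbdbabcadb

[14, 17, 0, 19, 13, 10, 15, 11, 2, 16, 9, 8, 4, 18, 12, 7, 6, 5, 1, 3]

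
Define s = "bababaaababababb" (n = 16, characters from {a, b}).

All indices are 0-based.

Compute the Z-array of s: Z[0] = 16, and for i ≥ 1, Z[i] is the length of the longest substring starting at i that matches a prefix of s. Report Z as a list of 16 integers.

Z[0]=16
i=1: i≥r, start 0; Z[1]=0
i=2: i≥r, start 0; Z[2]=4 extend→box=[2,6)
i=3: min(r-i=3, Z[1]=0)=0; Z[3]=0
i=4: min(r-i=2, Z[2]=4)=2; Z[4]=2
i=5: min(r-i=1, Z[3]=0)=0; Z[5]=0
i=6: i≥r, start 0; Z[6]=0
i=7: i≥r, start 0; Z[7]=0
i=8: i≥r, start 0; Z[8]=6 extend→box=[8,14)
i=9: min(r-i=5, Z[1]=0)=0; Z[9]=0
i=10: min(r-i=4, Z[2]=4)=4; Z[10]=5 extend→box=[10,15)
i=11: min(r-i=4, Z[1]=0)=0; Z[11]=0
i=12: min(r-i=3, Z[2]=4)=3; Z[12]=3
i=13: min(r-i=2, Z[3]=0)=0; Z[13]=0
i=14: min(r-i=1, Z[4]=2)=1; Z[14]=1
i=15: i≥r, start 0; Z[15]=1 extend→box=[15,16)

[16, 0, 4, 0, 2, 0, 0, 0, 6, 0, 5, 0, 3, 0, 1, 1]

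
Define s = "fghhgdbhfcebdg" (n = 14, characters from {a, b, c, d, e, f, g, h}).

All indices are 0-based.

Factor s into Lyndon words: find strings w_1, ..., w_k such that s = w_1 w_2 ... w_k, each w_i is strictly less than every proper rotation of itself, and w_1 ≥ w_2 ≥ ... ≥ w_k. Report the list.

emit factor 1: 'fghhg' (i=0, period=5)
emit factor 2: 'd' (i=5, period=1)
emit factor 3: 'bhfce' (i=6, period=5)
emit factor 4: 'bdg' (i=11, period=3)

["fghhg", "d", "bhfce", "bdg"]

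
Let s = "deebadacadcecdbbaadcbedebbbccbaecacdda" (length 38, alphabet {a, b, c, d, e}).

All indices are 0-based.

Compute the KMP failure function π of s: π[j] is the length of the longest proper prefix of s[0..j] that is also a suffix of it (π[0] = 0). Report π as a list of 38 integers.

π[0] = 0
j=1 s[j]='e': π[1]=0 (border '')
j=2 s[j]='e': π[2]=0 (border '')
j=3 s[j]='b': π[3]=0 (border '')
j=4 s[j]='a': π[4]=0 (border '')
j=5 s[j]='d': π[5]=1 (border 'd')
j=6 s[j]='a': k: 1→0; π[6]=0 (border '')
j=7 s[j]='c': π[7]=0 (border '')
j=8 s[j]='a': π[8]=0 (border '')
j=9 s[j]='d': π[9]=1 (border 'd')
j=10 s[j]='c': k: 1→0; π[10]=0 (border '')
j=11 s[j]='e': π[11]=0 (border '')
j=12 s[j]='c': π[12]=0 (border '')
j=13 s[j]='d': π[13]=1 (border 'd')
j=14 s[j]='b': k: 1→0; π[14]=0 (border '')
j=15 s[j]='b': π[15]=0 (border '')
j=16 s[j]='a': π[16]=0 (border '')
j=17 s[j]='a': π[17]=0 (border '')
j=18 s[j]='d': π[18]=1 (border 'd')
j=19 s[j]='c': k: 1→0; π[19]=0 (border '')
j=20 s[j]='b': π[20]=0 (border '')
j=21 s[j]='e': π[21]=0 (border '')
j=22 s[j]='d': π[22]=1 (border 'd')
j=23 s[j]='e': π[23]=2 (border 'de')
j=24 s[j]='b': k: 2→0; π[24]=0 (border '')
j=25 s[j]='b': π[25]=0 (border '')
j=26 s[j]='b': π[26]=0 (border '')
j=27 s[j]='c': π[27]=0 (border '')
j=28 s[j]='c': π[28]=0 (border '')
j=29 s[j]='b': π[29]=0 (border '')
j=30 s[j]='a': π[30]=0 (border '')
j=31 s[j]='e': π[31]=0 (border '')
j=32 s[j]='c': π[32]=0 (border '')
j=33 s[j]='a': π[33]=0 (border '')
j=34 s[j]='c': π[34]=0 (border '')
j=35 s[j]='d': π[35]=1 (border 'd')
j=36 s[j]='d': k: 1→0; π[36]=1 (border 'd')
j=37 s[j]='a': k: 1→0; π[37]=0 (border '')

[0, 0, 0, 0, 0, 1, 0, 0, 0, 1, 0, 0, 0, 1, 0, 0, 0, 0, 1, 0, 0, 0, 1, 2, 0, 0, 0, 0, 0, 0, 0, 0, 0, 0, 0, 1, 1, 0]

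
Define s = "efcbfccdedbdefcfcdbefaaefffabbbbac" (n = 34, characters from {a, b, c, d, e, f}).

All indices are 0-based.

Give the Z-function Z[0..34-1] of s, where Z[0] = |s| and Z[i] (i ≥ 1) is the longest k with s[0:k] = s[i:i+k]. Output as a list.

Z[0]=34
i=1: outside box; Z[1]=0
i=2: outside box; Z[2]=0
i=3: outside box; Z[3]=0
i=4: outside box; Z[4]=0
i=5: outside box; Z[5]=0
i=6: outside box; Z[6]=0
i=7: outside box; Z[7]=0
i=8: outside box; Z[8]=1 extend→box=[8,9)
i=9: outside box; Z[9]=0
i=10: outside box; Z[10]=0
i=11: outside box; Z[11]=0
i=12: outside box; Z[12]=3 extend→box=[12,15)
i=13: min(r-i=2, Z[1]=0)=0; Z[13]=0
i=14: min(r-i=1, Z[2]=0)=0; Z[14]=0
i=15: outside box; Z[15]=0
i=16: outside box; Z[16]=0
i=17: outside box; Z[17]=0
i=18: outside box; Z[18]=0
i=19: outside box; Z[19]=2 extend→box=[19,21)
i=20: min(r-i=1, Z[1]=0)=0; Z[20]=0
i=21: outside box; Z[21]=0
i=22: outside box; Z[22]=0
i=23: outside box; Z[23]=2 extend→box=[23,25)
i=24: min(r-i=1, Z[1]=0)=0; Z[24]=0
i=25: outside box; Z[25]=0
i=26: outside box; Z[26]=0
i=27: outside box; Z[27]=0
i=28: outside box; Z[28]=0
i=29: outside box; Z[29]=0
i=30: outside box; Z[30]=0
i=31: outside box; Z[31]=0
i=32: outside box; Z[32]=0
i=33: outside box; Z[33]=0

[34, 0, 0, 0, 0, 0, 0, 0, 1, 0, 0, 0, 3, 0, 0, 0, 0, 0, 0, 2, 0, 0, 0, 2, 0, 0, 0, 0, 0, 0, 0, 0, 0, 0]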